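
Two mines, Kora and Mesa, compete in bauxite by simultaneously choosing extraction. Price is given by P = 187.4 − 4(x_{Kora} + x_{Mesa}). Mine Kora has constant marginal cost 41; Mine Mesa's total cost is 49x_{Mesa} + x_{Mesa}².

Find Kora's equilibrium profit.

Mine Kora's profit: π = x_{Kora}(187.4 − 4(x_{Kora} + x_{Mesa})) − 41x_{Kora}.
∂π/∂x_{Kora} = 146.4 − 8x_{Kora} − 4x_{Mesa} = 0, so x_{Kora} = 18.3 − 0.5x_{Mesa}.
For Mesa: ∂π/∂x_{Mesa} = 138.4 − 10x_{Mesa} − 4x_{Kora} = 0 ⇒ x_{Mesa} = 13.84 − 0.4x_{Kora}.
Solving the two reaction functions simultaneously: (1 − (−0.5)(−0.4))x_{Kora} = 18.3 − 0.5·13.84, so 0.8x_{Kora} = 11.38 and x_{Kora} = 14.225.
Then x_{Mesa} = 13.84 − 0.4·14.225 = 8.15.
Price P = 187.4 − 4·22.375 = 97.9.
Kora's profit: (97.9 − 41)·14.225 = 809.4025.

809.4025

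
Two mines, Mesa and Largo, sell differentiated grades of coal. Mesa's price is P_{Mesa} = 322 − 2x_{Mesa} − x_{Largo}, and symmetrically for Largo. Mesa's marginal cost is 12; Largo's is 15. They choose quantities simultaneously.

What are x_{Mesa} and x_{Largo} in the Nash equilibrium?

62.2, 61.2

Mine Mesa's profit: π = x_{Mesa}(322 − 2x_{Mesa} − x_{Largo}) − 12x_{Mesa}.
∂π/∂x_{Mesa} = 310 − 4x_{Mesa} − x_{Largo} = 0 ⇒ x_{Mesa} = 77.5 − 0.25x_{Largo}.
Similarly x_{Largo} = 76.75 − 0.25x_{Mesa}.
Substituting the second reaction function into the first: x_{Mesa} = 77.5 − 0.25(76.75 − 0.25x_{Mesa}), which gives 0.9375x_{Mesa} = 58.3125 ⇒ x_{Mesa} = 62.2.
Then x_{Largo} = 76.75 − 0.25·62.2 = 61.2.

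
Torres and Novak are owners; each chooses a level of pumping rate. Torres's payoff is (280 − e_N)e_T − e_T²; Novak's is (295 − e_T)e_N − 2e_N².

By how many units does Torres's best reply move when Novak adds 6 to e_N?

-3

Expanding Torres's payoff: 280e_T − e_Ne_T − e_T².
∂π/∂e_T = 280 − e_N − 2e_T = 0, so e_T = 140 − 0.5e_N.
The reaction-function slope is −0.5, so a 6-unit rise in e_N moves e_T by −0.5 × 6 = −3. Torres's best response falls — the actions are strategic substitutes.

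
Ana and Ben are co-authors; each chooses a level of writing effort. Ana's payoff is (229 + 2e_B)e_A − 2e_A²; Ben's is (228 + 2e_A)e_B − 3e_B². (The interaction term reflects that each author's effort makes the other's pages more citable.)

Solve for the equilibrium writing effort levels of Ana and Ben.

Expanding Ana's payoff: 229e_A + 2e_Be_A − 2e_A².
∂π/∂e_A = 229 + 2e_B − 4e_A = 0, so e_A = 57.25 + 0.5e_B.
Likewise for Ben: e_B = 38 + (1/3)e_A.
Plugging e_B into Ana's best response: e_A = 57.25 + 0.5(38 + (1/3)e_A) ⇒ (5/6)e_A = 76.25, so e_A = 91.5.
Then e_B = 38 + (1/3)·91.5 = 68.5.

91.5, 68.5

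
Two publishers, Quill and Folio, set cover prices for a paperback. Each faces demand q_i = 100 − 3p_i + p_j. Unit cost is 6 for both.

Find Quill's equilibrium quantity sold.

52.8

Quill's profit: π = (p_{Quill} − 6)(100 − 3p_{Quill} + p_{Folio}).
∂π/∂p_{Quill} = 118 − 6p_{Quill} + p_{Folio} = 0 ⇒ p_{Quill} = 59/3 + (1/6)p_{Folio}.
Setting p_{Quill} = p_{Folio} in the reaction function: p_{Quill} = 59/3 + (1/6)p_{Quill}, so p_{Quill} = (59/3) / (5/6) = 23.6.
q_{Quill} = 100 − 3·23.6 + 23.6 = 52.8.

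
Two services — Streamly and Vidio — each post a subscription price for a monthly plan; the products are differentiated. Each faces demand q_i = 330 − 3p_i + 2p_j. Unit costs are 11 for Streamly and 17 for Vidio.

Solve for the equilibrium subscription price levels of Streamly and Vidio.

91.875, 94.125

Streamly's profit: π = (p_{Streamly} − 11)(330 − 3p_{Streamly} + 2p_{Vidio}).
∂π/∂p_{Streamly} = 363 − 6p_{Streamly} + 2p_{Vidio} = 0 ⇒ p_{Streamly} = 60.5 + (1/3)p_{Vidio}.
Similarly p_{Vidio} = 63.5 + (1/3)p_{Streamly}.
Solving the two reaction functions simultaneously: (1 − (1/3)(1/3))p_{Streamly} = 60.5 + (1/3)·63.5, so (8/9)p_{Streamly} = 245/3 and p_{Streamly} = 91.875.
Then p_{Vidio} = 63.5 + (1/3)·91.875 = 94.125.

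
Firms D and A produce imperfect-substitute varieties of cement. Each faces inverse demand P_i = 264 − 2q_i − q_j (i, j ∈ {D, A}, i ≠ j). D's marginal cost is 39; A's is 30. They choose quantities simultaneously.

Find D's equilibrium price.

Firm D's profit: π = q_D(264 − 2q_D − q_A) − 39q_D.
∂π/∂q_D = 225 − 4q_D − q_A = 0 ⇒ q_D = 56.25 − 0.25q_A.
Similarly q_A = 58.5 − 0.25q_D.
Substituting the second reaction function into the first: q_D = 56.25 − 0.25(58.5 − 0.25q_D), which gives 0.9375q_D = 41.625 ⇒ q_D = 44.4.
Then q_A = 58.5 − 0.25·44.4 = 47.4.
P_D = 264 − 2·44.4 − 47.4 = 127.8.

127.8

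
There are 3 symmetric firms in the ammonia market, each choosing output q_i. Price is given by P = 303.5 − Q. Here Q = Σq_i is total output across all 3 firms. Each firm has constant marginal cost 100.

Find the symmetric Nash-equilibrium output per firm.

A representative firm's profit is π_i = q_i(303.5 − Q) − 100q_i, with Q = q_i + Σ_{j≠i} q_j.
First-order condition: 203.5 − 2q_i − Σ_{j≠i} q_j = 0.
With identical firms, set every q_j = q: then 203.5 − 2q − 2q = 0, i.e. q = 203.5/4 = 50.875.

50.875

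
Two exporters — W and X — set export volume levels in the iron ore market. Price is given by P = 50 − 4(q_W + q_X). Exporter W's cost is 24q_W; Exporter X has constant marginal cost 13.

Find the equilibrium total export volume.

Exporter W's profit: π = q_W(50 − 4(q_W + q_X)) − 24q_W.
∂π/∂q_W = 26 − 8q_W − 4q_X = 0, so q_W = 3.25 − 0.5q_X.
By the same steps for X: q_X = 4.625 − 0.5q_W.
Plugging q_X into W's best response: q_W = 3.25 − 0.5(4.625 − 0.5q_W) ⇒ 0.75q_W = 0.9375, so q_W = 1.25.
Then q_X = 4.625 − 0.5·1.25 = 4.
Total export volume: 1.25 + 4 = 5.25.

5.25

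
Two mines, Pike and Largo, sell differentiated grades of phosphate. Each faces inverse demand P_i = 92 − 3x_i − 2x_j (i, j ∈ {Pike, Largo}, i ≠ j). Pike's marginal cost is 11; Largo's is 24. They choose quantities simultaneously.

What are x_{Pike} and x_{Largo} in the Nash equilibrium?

Mine Pike's profit: π = x_{Pike}(92 − 3x_{Pike} − 2x_{Largo}) − 11x_{Pike}.
∂π/∂x_{Pike} = 81 − 6x_{Pike} − 2x_{Largo} = 0 ⇒ x_{Pike} = 13.5 − (1/3)x_{Largo}.
Similarly x_{Largo} = 34/3 − (1/3)x_{Pike}.
Solving the two reaction functions simultaneously: (1 − (−1/3)(−1/3))x_{Pike} = 13.5 − (1/3)·(34/3), so (8/9)x_{Pike} = 175/18 and x_{Pike} = 10.9375.
Then x_{Largo} = 34/3 − (1/3)·10.9375 = 7.6875.

10.9375, 7.6875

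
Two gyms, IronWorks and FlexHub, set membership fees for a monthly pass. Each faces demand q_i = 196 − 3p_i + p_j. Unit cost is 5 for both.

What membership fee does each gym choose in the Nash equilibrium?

IronWorks's profit: π = (p_{IronWorks} − 5)(196 − 3p_{IronWorks} + p_{FlexHub}).
∂π/∂p_{IronWorks} = 211 − 6p_{IronWorks} + p_{FlexHub} = 0 ⇒ p_{IronWorks} = 211/6 + (1/6)p_{FlexHub}.
Setting p_{IronWorks} = p_{FlexHub} in the reaction function: p_{IronWorks} = 211/6 + (1/6)p_{IronWorks}, so p_{IronWorks} = (211/6) / (5/6) = 42.2.

42.2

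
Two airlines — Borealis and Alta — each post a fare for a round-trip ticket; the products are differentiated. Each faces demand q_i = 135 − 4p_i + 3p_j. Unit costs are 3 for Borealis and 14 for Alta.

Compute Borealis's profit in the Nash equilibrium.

Borealis's profit: π = (p_{Borealis} − 3)(135 − 4p_{Borealis} + 3p_{Alta}).
∂π/∂p_{Borealis} = 147 − 8p_{Borealis} + 3p_{Alta} = 0 ⇒ p_{Borealis} = 18.375 + 0.375p_{Alta}.
Similarly p_{Alta} = 23.875 + 0.375p_{Borealis}.
Solving the two reaction functions simultaneously: (1 − (0.375)(0.375))p_{Borealis} = 18.375 + 0.375·23.875, so (55/64)p_{Borealis} = 1749/64 and p_{Borealis} = 31.8.
Then p_{Alta} = 23.875 + 0.375·31.8 = 35.8.
q_{Borealis} = 135 − 4·31.8 + 3·35.8 = 115.2.
Profit = (31.8 − 3)·115.2 = 3317.76.

3317.76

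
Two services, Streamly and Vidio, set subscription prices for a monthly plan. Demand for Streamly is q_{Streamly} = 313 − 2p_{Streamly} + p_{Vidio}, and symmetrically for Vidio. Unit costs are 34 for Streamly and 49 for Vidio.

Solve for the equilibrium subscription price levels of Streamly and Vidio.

129, 135

Streamly's profit: π = (p_{Streamly} − 34)(313 − 2p_{Streamly} + p_{Vidio}).
∂π/∂p_{Streamly} = 381 − 4p_{Streamly} + p_{Vidio} = 0 ⇒ p_{Streamly} = 95.25 + 0.25p_{Vidio}.
Similarly p_{Vidio} = 102.75 + 0.25p_{Streamly}.
Solving the two reaction functions simultaneously: (1 − (0.25)(0.25))p_{Streamly} = 95.25 + 0.25·102.75, so 0.9375p_{Streamly} = 120.9375 and p_{Streamly} = 129.
Then p_{Vidio} = 102.75 + 0.25·129 = 135.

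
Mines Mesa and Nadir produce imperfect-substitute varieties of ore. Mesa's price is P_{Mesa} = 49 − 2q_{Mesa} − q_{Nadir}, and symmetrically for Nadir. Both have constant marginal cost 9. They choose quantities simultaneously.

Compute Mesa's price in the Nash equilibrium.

Mine Mesa's profit: π = q_{Mesa}(49 − 2q_{Mesa} − q_{Nadir}) − 9q_{Mesa}.
∂π/∂q_{Mesa} = 40 − 4q_{Mesa} − q_{Nadir} = 0 ⇒ q_{Mesa} = 10 − 0.25q_{Nadir}.
Setting q_{Mesa} = q_{Nadir} in the reaction function: q_{Mesa} = 10 − 0.25q_{Mesa}, so q_{Mesa} = 10 / 1.25 = 8.
P_{Mesa} = 49 − 2·8 − 8 = 25.

25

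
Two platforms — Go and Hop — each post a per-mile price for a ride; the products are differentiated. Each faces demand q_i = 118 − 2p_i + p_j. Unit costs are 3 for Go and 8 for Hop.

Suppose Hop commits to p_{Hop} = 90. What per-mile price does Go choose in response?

53.5

Go's profit: π = (p_{Go} − 3)(118 − 2p_{Go} + p_{Hop}).
∂π/∂p_{Go} = 124 − 4p_{Go} + p_{Hop} = 0 ⇒ p_{Go} = 31 + 0.25p_{Hop}.
At p_{Hop} = 90: p_{Go} = 31 + 0.25·90 = 53.5.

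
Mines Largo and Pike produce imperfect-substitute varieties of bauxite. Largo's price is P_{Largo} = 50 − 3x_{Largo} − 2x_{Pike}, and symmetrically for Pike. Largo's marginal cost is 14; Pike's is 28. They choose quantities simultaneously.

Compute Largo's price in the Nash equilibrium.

Mine Largo's profit: π = x_{Largo}(50 − 3x_{Largo} − 2x_{Pike}) − 14x_{Largo}.
∂π/∂x_{Largo} = 36 − 6x_{Largo} − 2x_{Pike} = 0 ⇒ x_{Largo} = 6 − (1/3)x_{Pike}.
Similarly x_{Pike} = 11/3 − (1/3)x_{Largo}.
Solving the two reaction functions simultaneously: (1 − (−1/3)(−1/3))x_{Largo} = 6 − (1/3)·(11/3), so (8/9)x_{Largo} = 43/9 and x_{Largo} = 5.375.
Then x_{Pike} = 11/3 − (1/3)·5.375 = 1.875.
P_{Largo} = 50 − 3·5.375 − 2·1.875 = 30.125.

30.125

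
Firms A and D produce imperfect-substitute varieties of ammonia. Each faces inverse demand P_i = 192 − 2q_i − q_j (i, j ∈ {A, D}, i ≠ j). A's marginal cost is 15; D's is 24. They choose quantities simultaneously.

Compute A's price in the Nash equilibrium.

Firm A's profit: π = q_A(192 − 2q_A − q_D) − 15q_A.
∂π/∂q_A = 177 − 4q_A − q_D = 0 ⇒ q_A = 44.25 − 0.25q_D.
Similarly q_D = 42 − 0.25q_A.
Solving the two reaction functions simultaneously: (1 − (−0.25)(−0.25))q_A = 44.25 − 0.25·42, so 0.9375q_A = 33.75 and q_A = 36.
Then q_D = 42 − 0.25·36 = 33.
P_A = 192 − 2·36 − 33 = 87.

87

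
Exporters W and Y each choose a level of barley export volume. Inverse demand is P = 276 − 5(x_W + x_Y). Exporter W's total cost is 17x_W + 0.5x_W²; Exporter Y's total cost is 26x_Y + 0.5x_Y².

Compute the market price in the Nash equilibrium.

116.9375

Exporter W's profit: π = x_W(276 − 5(x_W + x_Y)) − 17x_W − 0.5x_W².
∂π/∂x_W = 259 − 11x_W − 5x_Y = 0, so x_W = 259/11 − (5/11)x_Y.
By the same steps for Y: x_Y = 250/11 − (5/11)x_W.
Plugging x_Y into W's best response: x_W = 259/11 − (5/11)(250/11 − (5/11)x_W) ⇒ (96/121)x_W = 1599/121, so x_W = 533/32.
Then x_Y = 250/11 − (5/11)·(533/32) = 485/32.
Equilibrium price: P = 276 − 5·31.8125 = 116.9375.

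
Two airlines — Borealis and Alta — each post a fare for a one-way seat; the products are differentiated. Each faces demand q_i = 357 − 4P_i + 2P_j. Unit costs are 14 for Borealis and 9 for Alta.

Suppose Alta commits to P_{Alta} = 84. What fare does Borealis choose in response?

Borealis's profit: π = (P_{Borealis} − 14)(357 − 4P_{Borealis} + 2P_{Alta}).
∂π/∂P_{Borealis} = 413 − 8P_{Borealis} + 2P_{Alta} = 0 ⇒ P_{Borealis} = 51.625 + 0.25P_{Alta}.
At P_{Alta} = 84: P_{Borealis} = 51.625 + 0.25·84 = 72.625.

72.625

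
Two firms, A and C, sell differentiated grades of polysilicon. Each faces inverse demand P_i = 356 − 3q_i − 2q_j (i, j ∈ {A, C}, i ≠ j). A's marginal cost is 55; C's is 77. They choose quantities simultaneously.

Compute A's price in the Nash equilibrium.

Firm A's profit: π = q_A(356 − 3q_A − 2q_C) − 55q_A.
∂π/∂q_A = 301 − 6q_A − 2q_C = 0 ⇒ q_A = 301/6 − (1/3)q_C.
Similarly q_C = 46.5 − (1/3)q_A.
Substituting the second reaction function into the first: q_A = 301/6 − (1/3)(46.5 − (1/3)q_A), which gives (8/9)q_A = 104/3 ⇒ q_A = 39.
Then q_C = 46.5 − (1/3)·39 = 33.5.
P_A = 356 − 3·39 − 2·33.5 = 172.

172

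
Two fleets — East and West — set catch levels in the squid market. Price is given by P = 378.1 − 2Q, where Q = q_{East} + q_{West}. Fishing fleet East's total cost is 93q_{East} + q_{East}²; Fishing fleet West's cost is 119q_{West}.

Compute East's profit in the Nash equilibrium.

2903.4963

Fishing fleet East's profit: π = q_{East}(378.1 − 2(q_{East} + q_{West})) − 93q_{East} − q_{East}².
∂π/∂q_{East} = 285.1 − 6q_{East} − 2q_{West} = 0, so q_{East} = 2851/60 − (1/3)q_{West}.
For West: ∂π/∂q_{West} = 259.1 − 4q_{West} − 2q_{East} = 0 ⇒ q_{West} = 64.775 − 0.5q_{East}.
Solving the two reaction functions simultaneously: (1 − (−1/3)(−0.5))q_{East} = 2851/60 − (1/3)·64.775, so (5/6)q_{East} = 25.925 and q_{East} = 31.11.
Then q_{West} = 64.775 − 0.5·31.11 = 49.22.
Price P = 378.1 − 2·80.33 = 217.44.
East's profit: (217.44 − 93)·31.11 − (31.11)² = 2903.4963.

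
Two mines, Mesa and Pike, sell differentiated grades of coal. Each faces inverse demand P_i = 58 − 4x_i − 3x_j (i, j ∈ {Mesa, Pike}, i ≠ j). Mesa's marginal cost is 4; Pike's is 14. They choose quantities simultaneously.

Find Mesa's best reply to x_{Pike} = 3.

Mine Mesa's profit: π = x_{Mesa}(58 − 4x_{Mesa} − 3x_{Pike}) − 4x_{Mesa}.
∂π/∂x_{Mesa} = 54 − 8x_{Mesa} − 3x_{Pike} = 0 ⇒ x_{Mesa} = 6.75 − 0.375x_{Pike}.
At x_{Pike} = 3: x_{Mesa} = 6.75 − 0.375·3 = 5.625.

5.625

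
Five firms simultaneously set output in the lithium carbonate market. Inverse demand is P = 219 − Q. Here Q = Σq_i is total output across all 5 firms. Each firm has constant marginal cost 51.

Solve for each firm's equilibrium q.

28

A representative firm's profit is π_i = q_i(219 − Q) − 51q_i, with Q = q_i + Σ_{j≠i} q_j.
First-order condition: 168 − 2q_i − Σ_{j≠i} q_j = 0.
With identical firms, set every q_j = q: then 168 − 2q − 4q = 0, i.e. q = 168/6 = 28.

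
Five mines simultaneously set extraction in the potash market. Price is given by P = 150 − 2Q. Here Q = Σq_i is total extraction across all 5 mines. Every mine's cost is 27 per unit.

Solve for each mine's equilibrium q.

A representative mine's profit is π_i = q_i(150 − 2Q) − 27q_i, with Q = q_i + Σ_{j≠i} q_j.
First-order condition: 123 − 4q_i − 2Σ_{j≠i} q_j = 0.
Imposing symmetry (q_j = q for all j) turns Σ_{j≠i} q_j into 4q, so 123 = 12q and q = 10.25.

10.25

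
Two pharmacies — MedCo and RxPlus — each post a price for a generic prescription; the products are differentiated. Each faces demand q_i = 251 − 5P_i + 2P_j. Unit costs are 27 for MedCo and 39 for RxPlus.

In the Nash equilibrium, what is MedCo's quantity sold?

112.5

MedCo's profit: π = (P_{MedCo} − 27)(251 − 5P_{MedCo} + 2P_{RxPlus}).
∂π/∂P_{MedCo} = 386 − 10P_{MedCo} + 2P_{RxPlus} = 0 ⇒ P_{MedCo} = 38.6 + 0.2P_{RxPlus}.
Similarly P_{RxPlus} = 44.6 + 0.2P_{MedCo}.
Plugging P_{RxPlus} into MedCo's best response: P_{MedCo} = 38.6 + 0.2(44.6 + 0.2P_{MedCo}) ⇒ 0.96P_{MedCo} = 47.52, so P_{MedCo} = 49.5.
Then P_{RxPlus} = 44.6 + 0.2·49.5 = 54.5.
q_{MedCo} = 251 − 5·49.5 + 2·54.5 = 112.5.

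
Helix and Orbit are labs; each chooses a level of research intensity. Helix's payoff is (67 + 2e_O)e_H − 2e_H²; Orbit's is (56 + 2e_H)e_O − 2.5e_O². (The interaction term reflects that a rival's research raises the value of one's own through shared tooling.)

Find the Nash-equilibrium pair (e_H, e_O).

Expanding Helix's payoff: 67e_H + 2e_Oe_H − 2e_H².
∂π/∂e_H = 67 + 2e_O − 4e_H = 0, so e_H = 16.75 + 0.5e_O.
Likewise for Orbit: e_O = 11.2 + 0.4e_H.
Solving the two reaction functions simultaneously: (1 − (0.5)(0.4))e_H = 16.75 + 0.5·11.2, so 0.8e_H = 22.35 and e_H = 27.9375.
Then e_O = 11.2 + 0.4·27.9375 = 22.375.

27.9375, 22.375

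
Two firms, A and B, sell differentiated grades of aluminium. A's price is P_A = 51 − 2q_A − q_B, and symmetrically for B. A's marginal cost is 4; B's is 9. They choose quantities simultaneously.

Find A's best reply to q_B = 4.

Firm A's profit: π = q_A(51 − 2q_A − q_B) − 4q_A.
∂π/∂q_A = 47 − 4q_A − q_B = 0 ⇒ q_A = 11.75 − 0.25q_B.
At q_B = 4: q_A = 11.75 − 0.25·4 = 10.75.

10.75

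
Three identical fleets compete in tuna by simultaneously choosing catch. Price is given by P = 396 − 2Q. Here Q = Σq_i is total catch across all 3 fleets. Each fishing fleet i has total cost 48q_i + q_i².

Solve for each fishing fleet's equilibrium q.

A representative fishing fleet's profit is π_i = q_i(396 − 2Q) − 48q_i − q_i², with Q = q_i + Σ_{j≠i} q_j.
First-order condition: 348 − 6q_i − 2Σ_{j≠i} q_j = 0.
With identical fishing fleets, set every q_j = q: then 348 − 6q − 4q = 0, i.e. q = 348/10 = 34.8.

34.8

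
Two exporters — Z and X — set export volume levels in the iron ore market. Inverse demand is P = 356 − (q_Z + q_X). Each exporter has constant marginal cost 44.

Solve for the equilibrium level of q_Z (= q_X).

104

Exporter Z's profit: π = q_Z(356 − (q_Z + q_X)) − 44q_Z.
∂π/∂q_Z = 312 − 2q_Z − q_X = 0, so q_Z = 156 − 0.5q_X.
Setting q_Z = q_X in the reaction function: q_Z = 156 − 0.5q_Z, so q_Z = 156 / 1.5 = 104.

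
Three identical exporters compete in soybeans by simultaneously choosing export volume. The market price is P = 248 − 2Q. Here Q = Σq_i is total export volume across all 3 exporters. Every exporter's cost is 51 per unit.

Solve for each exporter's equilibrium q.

24.625

A representative exporter's profit is π_i = q_i(248 − 2Q) − 51q_i, with Q = q_i + Σ_{j≠i} q_j.
First-order condition: 197 − 4q_i − 2Σ_{j≠i} q_j = 0.
Imposing symmetry (q_j = q for all j) turns Σ_{j≠i} q_j into 2q, so 197 = 8q and q = 24.625.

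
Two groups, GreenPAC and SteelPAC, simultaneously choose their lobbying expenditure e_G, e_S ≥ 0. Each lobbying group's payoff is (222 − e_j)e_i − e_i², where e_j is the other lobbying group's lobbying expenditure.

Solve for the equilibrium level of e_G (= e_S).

74

GreenPAC's payoff is (222 − e_S)e_G − e_G².
∂π/∂e_G = 222 − e_S − 2e_G = 0, so e_G = 111 − 0.5e_S.
The game is symmetric, so in equilibrium e_S = e_G: the reaction function gives 1.5e_G = 111, hence e_G = 74.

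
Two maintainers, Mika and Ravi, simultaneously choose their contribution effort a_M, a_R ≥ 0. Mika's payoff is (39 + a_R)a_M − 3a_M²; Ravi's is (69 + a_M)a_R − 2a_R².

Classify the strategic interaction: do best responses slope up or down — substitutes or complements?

Expanding Mika's payoff: 39a_M + a_Ra_M − 3a_M².
∂π/∂a_M = 39 + a_R − 6a_M = 0, so a_M = 6.5 + (1/6)a_R.
The best-response slope da_M/da_R = 1/6 > 0: the reaction function is upward-sloping, so the choices are strategic complements.

strategic complements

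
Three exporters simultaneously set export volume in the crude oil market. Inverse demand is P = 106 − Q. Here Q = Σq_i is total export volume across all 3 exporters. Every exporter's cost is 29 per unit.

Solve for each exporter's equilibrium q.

A representative exporter's profit is π_i = q_i(106 − Q) − 29q_i, with Q = q_i + Σ_{j≠i} q_j.
First-order condition: 77 − 2q_i − Σ_{j≠i} q_j = 0.
With identical exporters, set every q_j = q: then 77 − 2q − 2q = 0, i.e. q = 77/4 = 19.25.

19.25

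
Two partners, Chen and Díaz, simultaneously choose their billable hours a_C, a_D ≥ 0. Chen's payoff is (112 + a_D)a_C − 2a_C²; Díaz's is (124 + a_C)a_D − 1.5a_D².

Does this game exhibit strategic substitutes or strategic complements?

Expanding Chen's payoff: 112a_C + a_Da_C − 2a_C².
∂π/∂a_C = 112 + a_D − 4a_C = 0, so a_C = 28 + 0.25a_D.
The best-response slope da_C/da_D = 0.25 > 0: the reaction function is upward-sloping, so the choices are strategic complements.

strategic complements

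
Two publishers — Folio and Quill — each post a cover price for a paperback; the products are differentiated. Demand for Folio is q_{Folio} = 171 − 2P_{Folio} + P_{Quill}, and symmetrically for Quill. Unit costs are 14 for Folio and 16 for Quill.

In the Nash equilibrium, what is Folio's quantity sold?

105.2

Folio's profit: π = (P_{Folio} − 14)(171 − 2P_{Folio} + P_{Quill}).
∂π/∂P_{Folio} = 199 − 4P_{Folio} + P_{Quill} = 0 ⇒ P_{Folio} = 49.75 + 0.25P_{Quill}.
Similarly P_{Quill} = 50.75 + 0.25P_{Folio}.
Substituting the second reaction function into the first: P_{Folio} = 49.75 + 0.25(50.75 + 0.25P_{Folio}), which gives 0.9375P_{Folio} = 62.4375 ⇒ P_{Folio} = 66.6.
Then P_{Quill} = 50.75 + 0.25·66.6 = 67.4.
q_{Folio} = 171 − 2·66.6 + 67.4 = 105.2.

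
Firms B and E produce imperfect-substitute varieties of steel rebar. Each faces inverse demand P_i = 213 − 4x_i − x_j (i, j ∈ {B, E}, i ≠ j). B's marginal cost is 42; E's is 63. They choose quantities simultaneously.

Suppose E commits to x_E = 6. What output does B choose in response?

20.625

Firm B's profit: π = x_B(213 − 4x_B − x_E) − 42x_B.
∂π/∂x_B = 171 − 8x_B − x_E = 0 ⇒ x_B = 21.375 − 0.125x_E.
At x_E = 6: x_B = 21.375 − 0.125·6 = 20.625.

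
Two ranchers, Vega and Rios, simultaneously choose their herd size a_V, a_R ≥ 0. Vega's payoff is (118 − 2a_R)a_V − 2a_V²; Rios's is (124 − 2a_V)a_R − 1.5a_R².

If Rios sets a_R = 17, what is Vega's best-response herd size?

21

Expanding Vega's payoff: 118a_V − 2a_Ra_V − 2a_V².
∂π/∂a_V = 118 − 2a_R − 4a_V = 0, so a_V = 29.5 − 0.5a_R.
At a_R = 17: a_V = 29.5 − 0.5·17 = 21.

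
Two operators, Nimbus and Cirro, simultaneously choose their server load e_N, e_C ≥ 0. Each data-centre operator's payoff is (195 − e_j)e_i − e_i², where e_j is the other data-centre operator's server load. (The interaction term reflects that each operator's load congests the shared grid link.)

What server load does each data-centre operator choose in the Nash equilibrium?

65

Nimbus's payoff is (195 − e_C)e_N − e_N².
∂π/∂e_N = 195 − e_C − 2e_N = 0, so e_N = 97.5 − 0.5e_C.
By symmetry e_C = e_N; substituting into the reaction function, 1.5e_N = 97.5 and e_N = 65.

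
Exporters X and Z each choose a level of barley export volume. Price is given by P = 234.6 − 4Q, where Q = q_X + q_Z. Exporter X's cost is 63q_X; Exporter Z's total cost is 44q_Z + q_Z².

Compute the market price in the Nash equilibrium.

122.6

Exporter X's profit: π = q_X(234.6 − 4(q_X + q_Z)) − 63q_X.
∂π/∂q_X = 171.6 − 8q_X − 4q_Z = 0, so q_X = 21.45 − 0.5q_Z.
For Z: ∂π/∂q_Z = 190.6 − 10q_Z − 4q_X = 0 ⇒ q_Z = 19.06 − 0.4q_X.
Substituting the second reaction function into the first: q_X = 21.45 − 0.5(19.06 − 0.4q_X), which gives 0.8q_X = 11.92 ⇒ q_X = 14.9.
Then q_Z = 19.06 − 0.4·14.9 = 13.1.
Equilibrium price: P = 234.6 − 4·28 = 122.6.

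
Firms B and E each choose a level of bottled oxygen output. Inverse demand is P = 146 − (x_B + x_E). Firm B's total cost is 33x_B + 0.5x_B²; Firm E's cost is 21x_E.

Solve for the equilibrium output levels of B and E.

Firm B's profit: π = x_B(146 − (x_B + x_E)) − 33x_B − 0.5x_B².
∂π/∂x_B = 113 − 3x_B − x_E = 0, so x_B = 113/3 − (1/3)x_E.
For E: ∂π/∂x_E = 125 − 2x_E − x_B = 0 ⇒ x_E = 62.5 − 0.5x_B.
Solving the two reaction functions simultaneously: (1 − (−1/3)(−0.5))x_B = 113/3 − (1/3)·62.5, so (5/6)x_B = 101/6 and x_B = 20.2.
Then x_E = 62.5 − 0.5·20.2 = 52.4.

20.2, 52.4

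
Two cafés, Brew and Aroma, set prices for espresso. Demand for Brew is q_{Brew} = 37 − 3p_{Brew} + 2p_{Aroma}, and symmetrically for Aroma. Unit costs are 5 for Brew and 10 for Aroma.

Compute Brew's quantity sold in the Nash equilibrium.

Brew's profit: π = (p_{Brew} − 5)(37 − 3p_{Brew} + 2p_{Aroma}).
∂π/∂p_{Brew} = 52 − 6p_{Brew} + 2p_{Aroma} = 0 ⇒ p_{Brew} = 26/3 + (1/3)p_{Aroma}.
Similarly p_{Aroma} = 67/6 + (1/3)p_{Brew}.
Plugging p_{Aroma} into Brew's best response: p_{Brew} = 26/3 + (1/3)(67/6 + (1/3)p_{Brew}) ⇒ (8/9)p_{Brew} = 223/18, so p_{Brew} = 13.9375.
Then p_{Aroma} = 67/6 + (1/3)·13.9375 = 15.8125.
q_{Brew} = 37 − 3·13.9375 + 2·15.8125 = 26.8125.

26.8125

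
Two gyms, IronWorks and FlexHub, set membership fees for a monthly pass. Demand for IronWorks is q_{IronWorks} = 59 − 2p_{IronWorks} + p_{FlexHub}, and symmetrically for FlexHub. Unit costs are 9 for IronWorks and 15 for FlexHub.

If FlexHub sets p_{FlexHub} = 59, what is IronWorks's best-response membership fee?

34

IronWorks's profit: π = (p_{IronWorks} − 9)(59 − 2p_{IronWorks} + p_{FlexHub}).
∂π/∂p_{IronWorks} = 77 − 4p_{IronWorks} + p_{FlexHub} = 0 ⇒ p_{IronWorks} = 19.25 + 0.25p_{FlexHub}.
At p_{FlexHub} = 59: p_{IronWorks} = 19.25 + 0.25·59 = 34.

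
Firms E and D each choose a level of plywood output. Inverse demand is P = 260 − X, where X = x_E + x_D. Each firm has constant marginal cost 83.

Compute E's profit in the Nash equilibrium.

Firm E's profit: π = x_E(260 − (x_E + x_D)) − 83x_E.
∂π/∂x_E = 177 − 2x_E − x_D = 0, so x_E = 88.5 − 0.5x_D.
By symmetry x_D = x_E; substituting into the reaction function, 1.5x_E = 88.5 and x_E = 59.
Price P = 260 − 118 = 142.
E's profit: (142 − 83)·59 = 3481.

3481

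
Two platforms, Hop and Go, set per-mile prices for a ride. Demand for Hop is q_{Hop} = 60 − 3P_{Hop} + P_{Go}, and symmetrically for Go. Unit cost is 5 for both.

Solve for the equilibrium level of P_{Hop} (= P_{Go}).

15

Hop's profit: π = (P_{Hop} − 5)(60 − 3P_{Hop} + P_{Go}).
∂π/∂P_{Hop} = 75 − 6P_{Hop} + P_{Go} = 0 ⇒ P_{Hop} = 12.5 + (1/6)P_{Go}.
Setting P_{Hop} = P_{Go} in the reaction function: P_{Hop} = 12.5 + (1/6)P_{Hop}, so P_{Hop} = 12.5 / (5/6) = 15.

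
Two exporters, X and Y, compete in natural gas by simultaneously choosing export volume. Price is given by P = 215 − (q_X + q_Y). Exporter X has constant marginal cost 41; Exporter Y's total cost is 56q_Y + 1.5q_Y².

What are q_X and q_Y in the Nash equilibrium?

79, 16

Exporter X's profit: π = q_X(215 − (q_X + q_Y)) − 41q_X.
∂π/∂q_X = 174 − 2q_X − q_Y = 0, so q_X = 87 − 0.5q_Y.
For Y: ∂π/∂q_Y = 159 − 5q_Y − q_X = 0 ⇒ q_Y = 31.8 − 0.2q_X.
Solving the two reaction functions simultaneously: (1 − (−0.5)(−0.2))q_X = 87 − 0.5·31.8, so 0.9q_X = 71.1 and q_X = 79.
Then q_Y = 31.8 − 0.2·79 = 16.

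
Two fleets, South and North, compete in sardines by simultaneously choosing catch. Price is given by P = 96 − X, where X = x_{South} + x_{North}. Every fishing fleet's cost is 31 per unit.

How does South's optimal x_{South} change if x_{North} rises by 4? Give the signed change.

Fishing fleet South's profit: π = x_{South}(96 − (x_{South} + x_{North})) − 31x_{South}.
∂π/∂x_{South} = 65 − 2x_{South} − x_{North} = 0, so x_{South} = 32.5 − 0.5x_{North}.
The reaction-function slope is −0.5, so a 4-unit rise in x_{North} moves x_{South} by −0.5 × 4 = −2. South's best response falls — the actions are strategic substitutes.

-2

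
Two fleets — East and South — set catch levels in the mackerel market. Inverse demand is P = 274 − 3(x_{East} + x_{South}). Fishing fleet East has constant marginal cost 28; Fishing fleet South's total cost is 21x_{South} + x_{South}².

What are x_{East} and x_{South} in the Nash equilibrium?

31, 20

Fishing fleet East's profit: π = x_{East}(274 − 3(x_{East} + x_{South})) − 28x_{East}.
∂π/∂x_{East} = 246 − 6x_{East} − 3x_{South} = 0, so x_{East} = 41 − 0.5x_{South}.
For South: ∂π/∂x_{South} = 253 − 8x_{South} − 3x_{East} = 0 ⇒ x_{South} = 31.625 − 0.375x_{East}.
Plugging x_{South} into East's best response: x_{East} = 41 − 0.5(31.625 − 0.375x_{East}) ⇒ 0.8125x_{East} = 25.1875, so x_{East} = 31.
Then x_{South} = 31.625 − 0.375·31 = 20.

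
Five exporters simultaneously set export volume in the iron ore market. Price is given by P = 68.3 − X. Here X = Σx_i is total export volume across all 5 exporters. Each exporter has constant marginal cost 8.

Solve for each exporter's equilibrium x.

10.05

A representative exporter's profit is π_i = x_i(68.3 − X) − 8x_i, with X = x_i + Σ_{j≠i} x_j.
First-order condition: 60.3 − 2x_i − Σ_{j≠i} x_j = 0.
With identical exporters, set every x_j = x: then 60.3 − 2x − 4x = 0, i.e. x = 60.3/6 = 10.05.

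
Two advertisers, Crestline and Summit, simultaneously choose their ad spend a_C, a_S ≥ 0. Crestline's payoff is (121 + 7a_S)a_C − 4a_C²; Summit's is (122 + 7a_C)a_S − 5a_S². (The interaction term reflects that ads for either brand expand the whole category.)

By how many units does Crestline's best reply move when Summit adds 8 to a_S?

7

Expanding Crestline's payoff: 121a_C + 7a_Sa_C − 4a_C².
∂π/∂a_C = 121 + 7a_S − 8a_C = 0, so a_C = 15.125 + 0.875a_S.
The reaction-function slope is 0.875, so an 8-unit rise in a_S moves a_C by 0.875 × 8 = 7. Crestline's best response rises — the actions are strategic complements.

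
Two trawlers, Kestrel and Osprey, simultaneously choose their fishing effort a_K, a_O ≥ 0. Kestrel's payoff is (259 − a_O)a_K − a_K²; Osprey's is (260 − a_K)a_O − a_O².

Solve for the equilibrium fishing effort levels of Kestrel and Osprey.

Expanding Kestrel's payoff: 259a_K − a_Oa_K − a_K².
∂π/∂a_K = 259 − a_O − 2a_K = 0, so a_K = 129.5 − 0.5a_O.
Likewise for Osprey: a_O = 130 − 0.5a_K.
Plugging a_O into Kestrel's best response: a_K = 129.5 − 0.5(130 − 0.5a_K) ⇒ 0.75a_K = 64.5, so a_K = 86.
Then a_O = 130 − 0.5·86 = 87.

86, 87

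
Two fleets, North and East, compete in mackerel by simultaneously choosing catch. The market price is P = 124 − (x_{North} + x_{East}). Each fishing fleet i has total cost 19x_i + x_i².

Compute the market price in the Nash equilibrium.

82

Fishing fleet North's profit: π = x_{North}(124 − (x_{North} + x_{East})) − 19x_{North} − x_{North}².
∂π/∂x_{North} = 105 − 4x_{North} − x_{East} = 0, so x_{North} = 26.25 − 0.25x_{East}.
By symmetry x_{East} = x_{North}; substituting into the reaction function, 1.25x_{North} = 26.25 and x_{North} = 21.
Equilibrium price: P = 124 − 42 = 82.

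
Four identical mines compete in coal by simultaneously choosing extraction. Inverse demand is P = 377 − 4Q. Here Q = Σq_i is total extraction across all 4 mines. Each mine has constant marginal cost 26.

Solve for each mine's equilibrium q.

17.55

A representative mine's profit is π_i = q_i(377 − 4Q) − 26q_i, with Q = q_i + Σ_{j≠i} q_j.
First-order condition: 351 − 8q_i − 4Σ_{j≠i} q_j = 0.
Imposing symmetry (q_j = q for all j) turns Σ_{j≠i} q_j into 3q, so 351 = 20q and q = 17.55.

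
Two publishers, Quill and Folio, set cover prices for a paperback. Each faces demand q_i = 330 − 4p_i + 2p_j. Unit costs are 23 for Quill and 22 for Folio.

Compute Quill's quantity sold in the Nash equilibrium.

188.8

Quill's profit: π = (p_{Quill} − 23)(330 − 4p_{Quill} + 2p_{Folio}).
∂π/∂p_{Quill} = 422 − 8p_{Quill} + 2p_{Folio} = 0 ⇒ p_{Quill} = 52.75 + 0.25p_{Folio}.
Similarly p_{Folio} = 52.25 + 0.25p_{Quill}.
Solving the two reaction functions simultaneously: (1 − (0.25)(0.25))p_{Quill} = 52.75 + 0.25·52.25, so 0.9375p_{Quill} = 65.8125 and p_{Quill} = 70.2.
Then p_{Folio} = 52.25 + 0.25·70.2 = 69.8.
q_{Quill} = 330 − 4·70.2 + 2·69.8 = 188.8.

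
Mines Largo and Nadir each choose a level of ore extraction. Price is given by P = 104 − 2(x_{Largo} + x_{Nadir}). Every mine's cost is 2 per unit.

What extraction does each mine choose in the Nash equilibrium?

17

Mine Largo's profit: π = x_{Largo}(104 − 2(x_{Largo} + x_{Nadir})) − 2x_{Largo}.
∂π/∂x_{Largo} = 102 − 4x_{Largo} − 2x_{Nadir} = 0, so x_{Largo} = 25.5 − 0.5x_{Nadir}.
The game is symmetric, so in equilibrium x_{Nadir} = x_{Largo}: the reaction function gives 1.5x_{Largo} = 25.5, hence x_{Largo} = 17.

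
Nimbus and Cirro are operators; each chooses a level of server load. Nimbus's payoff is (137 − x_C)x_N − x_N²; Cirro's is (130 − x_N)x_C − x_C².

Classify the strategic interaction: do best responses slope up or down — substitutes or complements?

strategic substitutes

Expanding Nimbus's payoff: 137x_N − x_Cx_N − x_N².
∂π/∂x_N = 137 − x_C − 2x_N = 0, so x_N = 68.5 − 0.5x_C.
The best-response slope dx_N/dx_C = −0.5 < 0: the reaction function is downward-sloping, so the choices are strategic substitutes.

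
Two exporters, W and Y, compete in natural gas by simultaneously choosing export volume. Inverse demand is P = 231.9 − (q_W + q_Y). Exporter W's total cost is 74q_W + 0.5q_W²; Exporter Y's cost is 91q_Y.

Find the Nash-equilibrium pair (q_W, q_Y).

34.98, 52.96

Exporter W's profit: π = q_W(231.9 − (q_W + q_Y)) − 74q_W − 0.5q_W².
∂π/∂q_W = 157.9 − 3q_W − q_Y = 0, so q_W = 1579/30 − (1/3)q_Y.
For Y: ∂π/∂q_Y = 140.9 − 2q_Y − q_W = 0 ⇒ q_Y = 70.45 − 0.5q_W.
Solving the two reaction functions simultaneously: (1 − (−1/3)(−0.5))q_W = 1579/30 − (1/3)·70.45, so (5/6)q_W = 29.15 and q_W = 34.98.
Then q_Y = 70.45 − 0.5·34.98 = 52.96.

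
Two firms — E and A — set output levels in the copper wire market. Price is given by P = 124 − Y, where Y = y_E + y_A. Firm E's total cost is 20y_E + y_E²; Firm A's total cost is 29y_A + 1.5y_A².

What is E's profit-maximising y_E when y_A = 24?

20

Firm E's profit: π = y_E(124 − (y_E + y_A)) − 20y_E − y_E².
∂π/∂y_E = 104 − 4y_E − y_A = 0, so y_E = 26 − 0.25y_A.
At y_A = 24: y_E = 26 − 0.25·24 = 20.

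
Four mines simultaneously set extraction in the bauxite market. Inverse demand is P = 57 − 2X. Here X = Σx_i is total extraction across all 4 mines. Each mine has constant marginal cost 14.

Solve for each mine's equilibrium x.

4.3

A representative mine's profit is π_i = x_i(57 − 2X) − 14x_i, with X = x_i + Σ_{j≠i} x_j.
First-order condition: 43 − 4x_i − 2Σ_{j≠i} x_j = 0.
Imposing symmetry (x_j = x for all j) turns Σ_{j≠i} x_j into 3x, so 43 = 10x and x = 4.3.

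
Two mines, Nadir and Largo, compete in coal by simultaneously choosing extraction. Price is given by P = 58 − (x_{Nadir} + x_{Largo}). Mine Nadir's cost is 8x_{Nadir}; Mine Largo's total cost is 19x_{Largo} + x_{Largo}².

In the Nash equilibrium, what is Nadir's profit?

Mine Nadir's profit: π = x_{Nadir}(58 − (x_{Nadir} + x_{Largo})) − 8x_{Nadir}.
∂π/∂x_{Nadir} = 50 − 2x_{Nadir} − x_{Largo} = 0, so x_{Nadir} = 25 − 0.5x_{Largo}.
For Largo: ∂π/∂x_{Largo} = 39 − 4x_{Largo} − x_{Nadir} = 0 ⇒ x_{Largo} = 9.75 − 0.25x_{Nadir}.
Plugging x_{Largo} into Nadir's best response: x_{Nadir} = 25 − 0.5(9.75 − 0.25x_{Nadir}) ⇒ 0.875x_{Nadir} = 20.125, so x_{Nadir} = 23.
Then x_{Largo} = 9.75 − 0.25·23 = 4.
Price P = 58 − 27 = 31.
Nadir's profit: (31 − 8)·23 = 529.

529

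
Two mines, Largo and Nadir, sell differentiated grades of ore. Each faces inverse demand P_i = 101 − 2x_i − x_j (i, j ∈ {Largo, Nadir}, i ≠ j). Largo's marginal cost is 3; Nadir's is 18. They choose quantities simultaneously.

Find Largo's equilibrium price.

Mine Largo's profit: π = x_{Largo}(101 − 2x_{Largo} − x_{Nadir}) − 3x_{Largo}.
∂π/∂x_{Largo} = 98 − 4x_{Largo} − x_{Nadir} = 0 ⇒ x_{Largo} = 24.5 − 0.25x_{Nadir}.
Similarly x_{Nadir} = 20.75 − 0.25x_{Largo}.
Plugging x_{Nadir} into Largo's best response: x_{Largo} = 24.5 − 0.25(20.75 − 0.25x_{Largo}) ⇒ 0.9375x_{Largo} = 19.3125, so x_{Largo} = 20.6.
Then x_{Nadir} = 20.75 − 0.25·20.6 = 15.6.
P_{Largo} = 101 − 2·20.6 − 15.6 = 44.2.

44.2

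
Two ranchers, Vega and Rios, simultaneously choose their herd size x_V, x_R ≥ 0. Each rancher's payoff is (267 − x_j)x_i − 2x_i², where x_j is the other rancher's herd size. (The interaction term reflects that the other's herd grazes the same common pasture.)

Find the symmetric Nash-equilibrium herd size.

Vega's payoff is (267 − x_R)x_V − 2x_V².
∂π/∂x_V = 267 − x_R − 4x_V = 0, so x_V = 66.75 − 0.25x_R.
Setting x_V = x_R in the reaction function: x_V = 66.75 − 0.25x_V, so x_V = 66.75 / 1.25 = 53.4.

53.4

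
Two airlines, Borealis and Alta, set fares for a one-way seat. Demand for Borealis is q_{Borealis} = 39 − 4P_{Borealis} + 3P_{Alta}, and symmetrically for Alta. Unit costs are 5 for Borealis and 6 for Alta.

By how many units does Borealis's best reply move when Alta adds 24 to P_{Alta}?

9

Borealis's profit: π = (P_{Borealis} − 5)(39 − 4P_{Borealis} + 3P_{Alta}).
∂π/∂P_{Borealis} = 59 − 8P_{Borealis} + 3P_{Alta} = 0 ⇒ P_{Borealis} = 7.375 + 0.375P_{Alta}.
The reaction-function slope is 0.375, so a 24-unit rise in P_{Alta} moves P_{Borealis} by 0.375 × 24 = 9. Borealis's best response rises — the actions are strategic complements.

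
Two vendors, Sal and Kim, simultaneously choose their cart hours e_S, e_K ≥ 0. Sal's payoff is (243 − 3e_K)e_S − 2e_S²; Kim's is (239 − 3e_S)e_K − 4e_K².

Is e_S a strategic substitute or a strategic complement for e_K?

strategic substitutes

Expanding Sal's payoff: 243e_S − 3e_Ke_S − 2e_S².
∂π/∂e_S = 243 − 3e_K − 4e_S = 0, so e_S = 60.75 − 0.75e_K.
The best-response slope de_S/de_K = −0.75 < 0: the reaction function is downward-sloping, so the choices are strategic substitutes.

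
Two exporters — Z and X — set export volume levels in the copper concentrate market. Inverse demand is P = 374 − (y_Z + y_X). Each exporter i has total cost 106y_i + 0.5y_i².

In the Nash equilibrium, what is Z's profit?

Exporter Z's profit: π = y_Z(374 − (y_Z + y_X)) − 106y_Z − 0.5y_Z².
∂π/∂y_Z = 268 − 3y_Z − y_X = 0, so y_Z = 268/3 − (1/3)y_X.
By symmetry y_X = y_Z; substituting into the reaction function, (4/3)y_Z = 268/3 and y_Z = 67.
Price P = 374 − 134 = 240.
Z's profit: (240 − 106)·67 − 0.5(67)² = 6733.5.

6733.5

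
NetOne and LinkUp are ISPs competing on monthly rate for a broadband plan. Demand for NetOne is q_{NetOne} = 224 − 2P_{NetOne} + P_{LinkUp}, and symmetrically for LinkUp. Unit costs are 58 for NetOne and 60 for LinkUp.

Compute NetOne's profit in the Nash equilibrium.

6182.72

NetOne's profit: π = (P_{NetOne} − 58)(224 − 2P_{NetOne} + P_{LinkUp}).
∂π/∂P_{NetOne} = 340 − 4P_{NetOne} + P_{LinkUp} = 0 ⇒ P_{NetOne} = 85 + 0.25P_{LinkUp}.
Similarly P_{LinkUp} = 86 + 0.25P_{NetOne}.
Solving the two reaction functions simultaneously: (1 − (0.25)(0.25))P_{NetOne} = 85 + 0.25·86, so 0.9375P_{NetOne} = 106.5 and P_{NetOne} = 113.6.
Then P_{LinkUp} = 86 + 0.25·113.6 = 114.4.
q_{NetOne} = 224 − 2·113.6 + 114.4 = 111.2.
Profit = (113.6 − 58)·111.2 = 6182.72.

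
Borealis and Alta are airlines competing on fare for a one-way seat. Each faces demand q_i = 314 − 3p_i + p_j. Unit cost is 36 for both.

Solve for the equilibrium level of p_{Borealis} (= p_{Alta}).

Borealis's profit: π = (p_{Borealis} − 36)(314 − 3p_{Borealis} + p_{Alta}).
∂π/∂p_{Borealis} = 422 − 6p_{Borealis} + p_{Alta} = 0 ⇒ p_{Borealis} = 211/3 + (1/6)p_{Alta}.
The game is symmetric, so in equilibrium p_{Alta} = p_{Borealis}: the reaction function gives (5/6)p_{Borealis} = 211/3, hence p_{Borealis} = 84.4.

84.4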